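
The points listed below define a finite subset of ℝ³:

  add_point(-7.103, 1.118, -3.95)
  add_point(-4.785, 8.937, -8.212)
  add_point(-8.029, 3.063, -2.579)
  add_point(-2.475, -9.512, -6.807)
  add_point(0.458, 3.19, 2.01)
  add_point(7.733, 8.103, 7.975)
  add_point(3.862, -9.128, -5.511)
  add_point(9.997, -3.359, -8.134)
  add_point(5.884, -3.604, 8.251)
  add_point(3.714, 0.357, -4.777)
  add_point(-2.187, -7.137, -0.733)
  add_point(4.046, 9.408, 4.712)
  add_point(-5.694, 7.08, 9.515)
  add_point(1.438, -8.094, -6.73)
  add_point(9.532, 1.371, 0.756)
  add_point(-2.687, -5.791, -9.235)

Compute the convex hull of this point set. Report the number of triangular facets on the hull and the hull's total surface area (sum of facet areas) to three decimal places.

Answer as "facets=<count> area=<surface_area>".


Hull vertices (13/16): indices [0, 1, 2, 3, 5, 6, 7, 8, 10, 11, 12, 14, 15].

Area of each hull facet:
  f1: (p1, p11, p7) → 136.7947
  f2: (p12, p1, p2) → 53.6620
  f3: (p12, p1, p11) → 86.0592
  f4: (p0, p3, p2) → 4.8913
  f5: (p0, p1, p2) → 11.1802
  f6: (p15, p3, p7) → 28.7692
  f7: (p15, p1, p7) → 96.5044
  f8: (p15, p0, p3) → 20.5680
  f9: (p15, p0, p1) → 43.6067
  f10: (p10, p3, p2) → 38.4227
  f11: (p10, p12, p2) → 77.0374
  f12: (p6, p3, p7) → 21.4802
  f13: (p6, p10, p3) → 20.4738
  f14: (p8, p6, p10) → 50.0864
  f15: (p8, p10, p12) → 96.9344
  f16: (p8, p6, p7) → 65.8786
  f17: (p8, p14, p7) → 43.5015
  f18: (p5, p12, p11) → 26.9467
  f19: (p5, p8, p12) → 78.1557
  f20: (p5, p8, p14) → 46.7651
  f21: (p5, p11, p7) → 48.5230
  f22: (p5, p14, p7) → 14.5704
Σ area = 1110.812

Check V−E+F: 13 − 33 + 22 = 2.

facets=22 area=1110.812


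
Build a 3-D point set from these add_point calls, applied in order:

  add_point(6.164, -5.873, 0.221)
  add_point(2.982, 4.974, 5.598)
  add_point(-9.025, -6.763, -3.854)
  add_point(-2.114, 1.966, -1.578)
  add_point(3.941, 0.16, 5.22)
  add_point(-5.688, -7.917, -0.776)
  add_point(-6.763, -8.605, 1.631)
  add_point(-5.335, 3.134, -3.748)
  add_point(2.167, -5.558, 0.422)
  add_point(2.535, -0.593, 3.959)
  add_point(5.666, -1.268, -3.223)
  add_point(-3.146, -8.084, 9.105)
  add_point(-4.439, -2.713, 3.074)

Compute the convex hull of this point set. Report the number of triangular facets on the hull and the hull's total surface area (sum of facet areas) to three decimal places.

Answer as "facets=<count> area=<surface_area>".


facets=16 area=551.300

Hull vertices (10/13): indices [0, 1, 2, 4, 5, 6, 7, 10, 11, 12].

Facet areas (half cross-product norm):
  f1: (p6, p11, p2) → 9.3068
  f2: (p6, p11, p0) → 51.9702
  f3: (p4, p1, p0) → 11.3399
  f4: (p4, p11, p0) → 46.4447
  f5: (p4, p11, p1) → 23.6805
  f6: (p10, p1, p0) → 32.1333
  f7: (p10, p7, p1) → 60.6166
  f8: (p10, p0, p2) → 44.6076
  f9: (p10, p7, p2) → 62.6254
  f10: (p12, p11, p1) → 44.1345
  f11: (p12, p7, p1) → 48.4321
  f12: (p12, p11, p2) → 35.4992
  f13: (p12, p7, p2) → 39.3649
  f14: (p5, p0, p2) → 19.8413
  f15: (p5, p6, p2) → 5.9490
  f16: (p5, p6, p0) → 15.3545
Σ area = 551.300

Euler characteristic 10−24+16 = 2 ✓


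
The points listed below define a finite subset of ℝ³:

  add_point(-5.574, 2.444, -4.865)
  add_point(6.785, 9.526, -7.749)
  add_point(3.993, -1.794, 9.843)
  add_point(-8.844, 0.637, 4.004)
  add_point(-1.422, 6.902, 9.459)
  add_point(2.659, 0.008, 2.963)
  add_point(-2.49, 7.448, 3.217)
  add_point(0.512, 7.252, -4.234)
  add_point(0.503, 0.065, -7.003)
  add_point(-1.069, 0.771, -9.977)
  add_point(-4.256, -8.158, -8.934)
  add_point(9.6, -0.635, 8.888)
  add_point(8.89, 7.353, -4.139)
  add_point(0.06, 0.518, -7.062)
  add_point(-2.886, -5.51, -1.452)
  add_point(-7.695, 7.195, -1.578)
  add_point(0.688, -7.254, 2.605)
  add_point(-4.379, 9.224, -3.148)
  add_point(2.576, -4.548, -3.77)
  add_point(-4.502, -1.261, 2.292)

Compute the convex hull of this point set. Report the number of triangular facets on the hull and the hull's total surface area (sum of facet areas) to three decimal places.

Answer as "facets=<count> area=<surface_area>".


12 of the 20 inputs are extreme points: [1, 2, 3, 4, 9, 10, 11, 12, 15, 16, 17, 18].

Facet areas (half cross-product norm):
  f1: (p16, p10, p3) → 77.4563
  f2: (p18, p10, p1) → 64.2726
  f3: (p18, p16, p11) → 45.7051
  f4: (p18, p16, p10) → 32.9605
  f5: (p2, p16, p3) → 59.0989
  f6: (p2, p16, p11) → 26.5310
  f7: (p2, p4, p3) → 56.7720
  f8: (p2, p4, p11) → 28.0366
  f9: (p9, p10, p1) → 26.7366
  f10: (p17, p4, p1) → 78.4063
  f11: (p17, p9, p1) → 60.1969
  f12: (p12, p18, p11) → 91.3873
  f13: (p12, p18, p1) → 30.9691
  f14: (p12, p4, p11) → 97.6314
  f15: (p12, p4, p1) → 37.6210
  f16: (p15, p17, p9) → 23.7046
  f17: (p15, p9, p10) → 57.9016
  f18: (p15, p10, p3) → 70.1270
  f19: (p15, p4, p3) → 47.4344
  f20: (p15, p17, p4) → 26.5807
Σ area = 1039.530

Check V−E+F: 12 − 30 + 20 = 2.

facets=20 area=1039.530


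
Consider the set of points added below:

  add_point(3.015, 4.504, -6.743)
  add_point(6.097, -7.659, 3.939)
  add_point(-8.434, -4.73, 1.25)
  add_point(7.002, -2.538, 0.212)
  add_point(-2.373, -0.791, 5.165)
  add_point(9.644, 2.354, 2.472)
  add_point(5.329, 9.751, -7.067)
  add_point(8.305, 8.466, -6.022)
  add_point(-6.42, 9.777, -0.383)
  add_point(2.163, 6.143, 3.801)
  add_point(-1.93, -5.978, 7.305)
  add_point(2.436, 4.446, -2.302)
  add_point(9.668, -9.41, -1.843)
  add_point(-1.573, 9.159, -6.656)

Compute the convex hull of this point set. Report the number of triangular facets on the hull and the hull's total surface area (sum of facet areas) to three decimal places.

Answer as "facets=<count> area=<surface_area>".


facets=20 area=885.068

12 of the 14 inputs are extreme points: [0, 1, 2, 4, 5, 6, 7, 8, 9, 10, 12, 13].

Area of each hull facet:
  f1: (p10, p12, p2) → 66.9453
  f2: (p8, p10, p2) → 65.6996
  f3: (p0, p12, p2) → 127.4925
  f4: (p13, p8, p2) → 58.3293
  f5: (p13, p0, p2) → 54.4714
  f6: (p13, p8, p6) → 21.0516
  f7: (p13, p0, p6) → 17.4620
  f8: (p1, p10, p12) → 17.7644
  f9: (p1, p5, p12) → 37.5843
  f10: (p1, p5, p10) → 46.8037
  f11: (p7, p5, p12) → 63.6988
  f12: (p7, p0, p12) → 53.1652
  f13: (p7, p0, p6) → 9.7807
  f14: (p9, p5, p10) → 56.0590
  f15: (p9, p7, p5) → 43.4287
  f16: (p9, p8, p6) → 58.6241
  f17: (p9, p7, p6) → 19.9636
  f18: (p4, p8, p10) → 9.2529
  f19: (p4, p9, p10) → 14.7831
  f20: (p4, p9, p8) → 42.7084
Σ area = 885.068

Euler: V−E+F = 12−30+20 = 2.


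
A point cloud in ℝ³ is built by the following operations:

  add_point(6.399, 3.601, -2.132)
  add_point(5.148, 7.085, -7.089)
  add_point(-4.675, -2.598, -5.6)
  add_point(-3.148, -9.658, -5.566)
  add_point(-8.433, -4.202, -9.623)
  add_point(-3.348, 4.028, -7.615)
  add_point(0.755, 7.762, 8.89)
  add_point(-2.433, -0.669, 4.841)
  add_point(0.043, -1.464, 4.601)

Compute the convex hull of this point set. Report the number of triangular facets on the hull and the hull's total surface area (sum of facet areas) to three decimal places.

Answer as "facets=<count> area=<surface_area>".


facets=12 area=612.263

Extreme-point indices: [0, 1, 3, 4, 5, 6, 7, 8] — 8 of 9 on the boundary.

Per-facet area ½‖(b−a)×(c−a)‖:
  f1: (p5, p6, p4) → 74.8632
  f2: (p1, p3, p4) → 76.1291
  f3: (p1, p3, p0) → 50.9213
  f4: (p1, p5, p4) → 28.1385
  f5: (p1, p6, p0) → 36.8700
  f6: (p1, p5, p6) → 73.7940
  f7: (p7, p3, p4) → 59.2718
  f8: (p7, p6, p4) → 58.3284
  f9: (p8, p3, p0) → 70.8557
  f10: (p8, p7, p3) → 17.5446
  f11: (p8, p6, p0) → 52.6446
  f12: (p8, p7, p6) → 12.9023
Σ area = 612.263

Euler: V−E+F = 8−18+12 = 2.


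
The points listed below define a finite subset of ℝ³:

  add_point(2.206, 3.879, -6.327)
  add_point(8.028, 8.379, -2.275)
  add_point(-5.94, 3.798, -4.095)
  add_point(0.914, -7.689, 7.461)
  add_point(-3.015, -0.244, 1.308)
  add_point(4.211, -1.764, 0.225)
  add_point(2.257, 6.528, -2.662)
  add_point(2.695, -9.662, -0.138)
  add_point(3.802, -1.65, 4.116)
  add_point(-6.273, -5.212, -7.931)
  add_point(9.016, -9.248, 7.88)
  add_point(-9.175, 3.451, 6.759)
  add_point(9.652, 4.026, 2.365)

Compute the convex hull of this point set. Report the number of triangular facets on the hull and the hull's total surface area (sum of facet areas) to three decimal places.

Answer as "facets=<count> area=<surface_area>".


facets=16 area=896.687

10 of the 13 inputs are extreme points: [0, 1, 2, 3, 6, 7, 9, 10, 11, 12].

Per-facet area ½‖(b−a)×(c−a)‖:
  f1: (p10, p12, p11) → 137.4068
  f2: (p1, p12, p11) → 63.3842
  f3: (p1, p10, p12) → 23.1631
  f4: (p1, p10, p7) → 95.9857
  f5: (p3, p10, p11) → 37.3137
  f6: (p3, p10, p7) → 32.4732
  f7: (p3, p9, p11) → 116.6341
  f8: (p3, p9, p7) → 48.0719
  f9: (p2, p9, p11) → 52.2626
  f10: (p6, p1, p11) → 30.8837
  f11: (p6, p2, p11) → 49.2587
  f12: (p6, p2, p1) → 2.6866
  f13: (p0, p2, p9) → 41.3019
  f14: (p0, p2, p1) → 29.7203
  f15: (p0, p9, p7) → 75.7899
  f16: (p0, p1, p7) → 60.3504
Σ area = 896.687

Check V−E+F: 10 − 24 + 16 = 2.


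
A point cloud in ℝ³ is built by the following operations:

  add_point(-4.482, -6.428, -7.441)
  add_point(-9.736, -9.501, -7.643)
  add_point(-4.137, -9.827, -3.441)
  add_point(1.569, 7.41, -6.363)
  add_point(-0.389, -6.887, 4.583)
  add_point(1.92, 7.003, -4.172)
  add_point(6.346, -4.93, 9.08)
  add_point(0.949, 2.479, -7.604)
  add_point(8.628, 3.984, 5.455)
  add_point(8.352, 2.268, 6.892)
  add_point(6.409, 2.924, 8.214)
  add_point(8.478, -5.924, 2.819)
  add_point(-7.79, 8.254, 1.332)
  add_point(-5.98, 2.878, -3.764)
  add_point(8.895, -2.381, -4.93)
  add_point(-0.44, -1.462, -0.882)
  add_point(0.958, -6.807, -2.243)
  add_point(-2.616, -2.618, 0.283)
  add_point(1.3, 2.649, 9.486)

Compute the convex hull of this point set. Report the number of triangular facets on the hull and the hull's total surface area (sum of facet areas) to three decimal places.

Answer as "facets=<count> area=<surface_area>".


facets=28 area=999.936

16 of the 19 inputs are extreme points: [0, 1, 2, 3, 4, 5, 6, 7, 8, 9, 10, 11, 12, 13, 14, 18].

Triangle areas on the boundary:
  f1: (p4, p6, p18) → 36.9655
  f2: (p4, p12, p1) → 129.3988
  f3: (p4, p18, p12) → 72.9179
  f4: (p9, p11, p6) → 25.4694
  f5: (p7, p3, p1) → 24.6932
  f6: (p7, p3, p14) → 23.5424
  f7: (p13, p12, p1) → 32.7200
  f8: (p13, p3, p1) → 49.6006
  f9: (p13, p3, p12) → 34.9793
  f10: (p2, p14, p1) → 41.9537
  f11: (p2, p11, p14) → 60.5722
  f12: (p2, p4, p1) → 18.6285
  f13: (p2, p11, p6) → 48.1963
  f14: (p2, p4, p6) → 19.6496
  f15: (p10, p6, p18) → 20.7526
  f16: (p10, p9, p6) → 9.4423
  f17: (p10, p18, p12) → 30.9266
  f18: (p0, p14, p1) → 11.7415
  f19: (p0, p7, p1) → 15.1294
  f20: (p0, p7, p14) → 50.5527
  f21: (p8, p10, p9) → 2.6721
  f22: (p8, p3, p14) → 70.8180
  f23: (p8, p10, p12) → 30.5849
  f24: (p8, p11, p14) → 43.1107
  f25: (p8, p9, p11) → 9.4737
  f26: (p5, p3, p12) → 11.9968
  f27: (p5, p8, p12) → 67.5704
  f28: (p5, p8, p3) → 5.8771
Σ area = 999.936

Check V−E+F: 16 − 42 + 28 = 2.


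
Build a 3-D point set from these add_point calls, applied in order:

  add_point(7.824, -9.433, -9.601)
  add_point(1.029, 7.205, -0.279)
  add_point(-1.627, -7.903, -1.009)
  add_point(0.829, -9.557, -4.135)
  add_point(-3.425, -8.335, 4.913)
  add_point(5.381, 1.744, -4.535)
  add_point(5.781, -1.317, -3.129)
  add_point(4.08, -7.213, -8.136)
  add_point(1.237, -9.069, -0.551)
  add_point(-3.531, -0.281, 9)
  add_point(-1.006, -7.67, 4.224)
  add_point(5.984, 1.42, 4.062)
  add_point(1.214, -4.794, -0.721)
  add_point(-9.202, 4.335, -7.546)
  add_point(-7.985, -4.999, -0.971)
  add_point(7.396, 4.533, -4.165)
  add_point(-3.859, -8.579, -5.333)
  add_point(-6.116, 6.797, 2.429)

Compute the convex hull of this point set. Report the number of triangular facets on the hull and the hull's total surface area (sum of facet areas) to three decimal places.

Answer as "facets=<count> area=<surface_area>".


facets=22 area=929.293

Hull vertices (13/18): indices [0, 1, 3, 4, 8, 9, 10, 11, 13, 14, 15, 16, 17].

Triangle areas on the boundary:
  f1: (p16, p0, p13) → 82.1955
  f2: (p15, p0, p13) → 126.7944
  f3: (p15, p1, p13) → 48.8600
  f4: (p17, p1, p13) → 40.9960
  f5: (p17, p9, p1) → 38.2353
  f6: (p14, p16, p13) → 39.8348
  f7: (p14, p17, p13) → 57.0591
  f8: (p14, p17, p9) → 55.3209
  f9: (p4, p14, p9) → 36.8030
  f10: (p4, p14, p16) → 28.3985
  f11: (p11, p9, p1) → 46.9134
  f12: (p11, p15, p1) → 31.2935
  f13: (p11, p15, p0) → 66.7778
  f14: (p3, p16, p0) → 17.5956
  f15: (p3, p4, p16) → 24.3225
  f16: (p10, p4, p9) → 11.6937
  f17: (p10, p11, p9) → 46.4835
  f18: (p10, p11, p0) → 91.5170
  f19: (p8, p3, p0) → 13.8410
  f20: (p8, p3, p4) → 9.5561
  f21: (p8, p10, p0) → 8.8636
  f22: (p8, p10, p4) → 5.9374
Σ area = 929.293

Check V−E+F: 13 − 33 + 22 = 2.


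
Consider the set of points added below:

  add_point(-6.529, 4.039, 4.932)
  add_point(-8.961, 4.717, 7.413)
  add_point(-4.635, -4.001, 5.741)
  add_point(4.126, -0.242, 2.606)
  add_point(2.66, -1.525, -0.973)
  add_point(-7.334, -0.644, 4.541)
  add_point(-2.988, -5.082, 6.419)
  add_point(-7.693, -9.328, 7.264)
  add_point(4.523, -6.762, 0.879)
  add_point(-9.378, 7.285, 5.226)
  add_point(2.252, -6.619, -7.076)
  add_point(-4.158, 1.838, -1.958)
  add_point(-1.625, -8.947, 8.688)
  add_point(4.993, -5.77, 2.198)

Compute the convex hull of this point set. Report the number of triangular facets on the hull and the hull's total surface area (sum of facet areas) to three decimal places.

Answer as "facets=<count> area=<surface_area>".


10 of the 14 inputs are extreme points: [1, 3, 4, 7, 8, 9, 10, 11, 12, 13].

Area of each hull facet:
  f1: (p12, p10, p7) → 51.1948
  f2: (p3, p12, p13) → 27.1013
  f3: (p3, p10, p13) → 27.0610
  f4: (p3, p4, p10) → 7.2880
  f5: (p1, p7, p9) → 15.6681
  f6: (p1, p12, p7) → 44.0198
  f7: (p1, p3, p9) → 24.8518
  f8: (p1, p3, p12) → 83.9244
  f9: (p8, p10, p13) → 4.2196
  f10: (p8, p12, p13) → 8.3283
  f11: (p8, p12, p10) → 34.4230
  f12: (p11, p4, p10) → 30.2240
  f13: (p11, p7, p9) → 76.7249
  f14: (p11, p10, p7) → 86.9498
  f15: (p11, p3, p9) → 49.2527
  f16: (p11, p3, p4) → 14.9250
Σ area = 586.157

Euler characteristic 10−24+16 = 2 ✓

facets=16 area=586.157


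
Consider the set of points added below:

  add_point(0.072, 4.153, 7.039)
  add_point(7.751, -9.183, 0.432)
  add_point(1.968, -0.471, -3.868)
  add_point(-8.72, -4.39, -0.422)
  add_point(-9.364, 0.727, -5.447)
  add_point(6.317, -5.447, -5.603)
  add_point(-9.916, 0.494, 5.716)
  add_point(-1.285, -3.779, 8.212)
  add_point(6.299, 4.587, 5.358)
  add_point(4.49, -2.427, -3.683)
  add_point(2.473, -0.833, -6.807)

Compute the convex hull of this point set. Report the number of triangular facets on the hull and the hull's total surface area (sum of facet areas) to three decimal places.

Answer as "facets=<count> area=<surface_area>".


9 of the 11 inputs are extreme points: [0, 1, 3, 4, 5, 6, 7, 8, 10].

Facet areas (half cross-product norm):
  f1: (p7, p8, p1) → 72.7596
  f2: (p7, p3, p6) → 38.6650
  f3: (p7, p3, p1) → 74.6704
  f4: (p4, p3, p6) → 28.4541
  f5: (p4, p10, p8) → 82.6332
  f6: (p5, p3, p1) → 57.6394
  f7: (p5, p4, p10) → 26.5036
  f8: (p5, p4, p3) → 57.1262
  f9: (p5, p8, p1) → 51.8627
  f10: (p5, p10, p8) → 42.3794
  f11: (p0, p7, p6) → 38.4567
  f12: (p0, p7, p8) → 25.3550
  f13: (p0, p4, p6) → 59.7672
  f14: (p0, p4, p8) → 47.9202
Σ area = 704.193

Euler: V−E+F = 9−21+14 = 2.

facets=14 area=704.193


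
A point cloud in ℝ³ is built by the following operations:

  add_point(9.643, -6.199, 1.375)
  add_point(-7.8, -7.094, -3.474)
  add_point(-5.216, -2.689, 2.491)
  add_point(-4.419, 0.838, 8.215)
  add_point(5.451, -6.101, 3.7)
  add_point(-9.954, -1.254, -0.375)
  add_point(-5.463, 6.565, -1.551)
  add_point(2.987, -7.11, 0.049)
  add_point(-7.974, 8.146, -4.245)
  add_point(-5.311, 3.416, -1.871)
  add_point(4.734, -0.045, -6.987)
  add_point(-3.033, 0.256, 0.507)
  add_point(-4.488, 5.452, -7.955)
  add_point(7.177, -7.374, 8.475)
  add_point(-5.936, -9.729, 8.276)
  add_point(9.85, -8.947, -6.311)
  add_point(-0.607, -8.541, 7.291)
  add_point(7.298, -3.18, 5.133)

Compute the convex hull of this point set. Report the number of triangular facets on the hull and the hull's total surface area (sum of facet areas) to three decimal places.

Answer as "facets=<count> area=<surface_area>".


Hull vertices (12/18): indices [0, 1, 3, 5, 6, 8, 10, 12, 13, 14, 15, 17].

Area of each hull facet:
  f1: (p14, p13, p15) → 99.6431
  f2: (p1, p8, p5) → 30.3846
  f3: (p1, p14, p5) → 41.5017
  f4: (p1, p14, p15) → 109.4761
  f5: (p3, p14, p13) → 67.5079
  f6: (p3, p17, p13) → 34.1383
  f7: (p3, p8, p5) → 53.9973
  f8: (p3, p14, p5) → 53.6212
  f9: (p12, p1, p15) → 121.0103
  f10: (p12, p1, p8) → 39.4334
  f11: (p6, p3, p8) → 12.5834
  f12: (p6, p3, p17) → 72.5164
  f13: (p0, p13, p15) → 17.0997
  f14: (p0, p17, p13) → 14.3770
  f15: (p10, p6, p17) → 84.5251
  f16: (p10, p0, p17) → 30.7746
  f17: (p10, p12, p8) → 22.2161
  f18: (p10, p6, p8) → 24.4345
  f19: (p10, p12, p15) → 27.1044
  f20: (p10, p0, p15) → 40.7600
Σ area = 997.105

Check V−E+F: 12 − 30 + 20 = 2.

facets=20 area=997.105


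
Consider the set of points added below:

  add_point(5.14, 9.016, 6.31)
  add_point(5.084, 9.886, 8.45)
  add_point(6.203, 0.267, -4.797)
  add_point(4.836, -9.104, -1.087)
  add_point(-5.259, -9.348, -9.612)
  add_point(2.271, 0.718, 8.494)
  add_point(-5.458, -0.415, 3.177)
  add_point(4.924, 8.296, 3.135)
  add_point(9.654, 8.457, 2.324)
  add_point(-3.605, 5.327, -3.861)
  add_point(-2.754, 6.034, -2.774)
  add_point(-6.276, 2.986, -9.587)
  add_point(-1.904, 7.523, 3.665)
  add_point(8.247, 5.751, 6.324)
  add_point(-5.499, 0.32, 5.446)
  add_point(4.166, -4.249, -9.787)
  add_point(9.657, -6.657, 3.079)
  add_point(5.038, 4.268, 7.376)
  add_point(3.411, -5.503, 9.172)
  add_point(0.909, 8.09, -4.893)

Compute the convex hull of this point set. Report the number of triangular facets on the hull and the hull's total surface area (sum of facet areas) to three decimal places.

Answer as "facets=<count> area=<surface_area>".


facets=22 area=1101.083

Points on the hull: [1, 3, 4, 5, 8, 11, 12, 13, 14, 15, 16, 18, 19] (13 of 20).

Facet areas (half cross-product norm):
  f1: (p14, p4, p11) → 93.1206
  f2: (p14, p4, p18) → 100.9037
  f3: (p3, p18, p16) → 30.0220
  f4: (p3, p4, p18) → 62.3123
  f5: (p13, p8, p16) → 31.0877
  f6: (p13, p8, p1) → 14.1156
  f7: (p13, p18, p16) → 52.5751
  f8: (p13, p18, p1) → 33.0413
  f9: (p15, p4, p11) → 60.7276
  f10: (p15, p3, p4) → 52.5696
  f11: (p15, p8, p16) → 104.8962
  f12: (p15, p3, p16) → 31.1592
  f13: (p12, p14, p11) → 59.2074
  f14: (p12, p14, p1) → 32.1142
  f15: (p5, p18, p1) → 14.3214
  f16: (p5, p14, p1) → 38.0052
  f17: (p5, p14, p18) → 26.2375
  f18: (p19, p15, p11) → 60.6511
  f19: (p19, p15, p8) → 77.3180
  f20: (p19, p12, p11) → 44.2504
  f21: (p19, p8, p1) → 44.0382
  f22: (p19, p12, p1) → 38.4083
Σ area = 1101.083

Check V−E+F: 13 − 33 + 22 = 2.


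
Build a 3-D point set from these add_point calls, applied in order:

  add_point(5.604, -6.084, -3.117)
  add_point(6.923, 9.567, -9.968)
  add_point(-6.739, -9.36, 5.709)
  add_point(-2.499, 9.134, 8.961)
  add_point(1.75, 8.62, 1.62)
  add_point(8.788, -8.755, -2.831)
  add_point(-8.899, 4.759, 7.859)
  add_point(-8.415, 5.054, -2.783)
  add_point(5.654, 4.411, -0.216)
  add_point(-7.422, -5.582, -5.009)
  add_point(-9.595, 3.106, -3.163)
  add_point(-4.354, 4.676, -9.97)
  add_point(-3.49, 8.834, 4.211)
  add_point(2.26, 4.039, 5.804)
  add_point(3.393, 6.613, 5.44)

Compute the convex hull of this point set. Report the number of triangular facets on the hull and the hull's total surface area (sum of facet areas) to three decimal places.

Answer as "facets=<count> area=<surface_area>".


13 of the 15 inputs are extreme points: [1, 2, 3, 5, 6, 7, 8, 9, 10, 11, 12, 13, 14].

Facet areas (half cross-product norm):
  f1: (p9, p2, p10) → 51.5422
  f2: (p9, p2, p5) → 91.9576
  f3: (p14, p3, p1) → 48.1051
  f4: (p6, p2, p10) → 77.3688
  f5: (p6, p2, p3) → 50.6476
  f6: (p6, p7, p10) → 12.2180
  f7: (p11, p1, p5) → 116.4489
  f8: (p11, p9, p5) → 98.2496
  f9: (p11, p9, p10) → 39.5932
  f10: (p11, p7, p10) → 9.5174
  f11: (p11, p7, p1) → 45.7921
  f12: (p12, p3, p1) → 32.0137
  f13: (p12, p7, p1) → 79.1809
  f14: (p12, p6, p3) → 17.9096
  f15: (p12, p6, p7) → 35.0067
  f16: (p8, p1, p5) → 74.0806
  f17: (p8, p14, p5) → 36.6857
  f18: (p8, p14, p1) → 27.3590
  f19: (p13, p2, p5) → 122.7695
  f20: (p13, p14, p5) → 20.9595
  f21: (p13, p2, p3) → 60.4095
  f22: (p13, p14, p3) → 10.3419
Σ area = 1158.157

Check V−E+F: 13 − 33 + 22 = 2.

facets=22 area=1158.157


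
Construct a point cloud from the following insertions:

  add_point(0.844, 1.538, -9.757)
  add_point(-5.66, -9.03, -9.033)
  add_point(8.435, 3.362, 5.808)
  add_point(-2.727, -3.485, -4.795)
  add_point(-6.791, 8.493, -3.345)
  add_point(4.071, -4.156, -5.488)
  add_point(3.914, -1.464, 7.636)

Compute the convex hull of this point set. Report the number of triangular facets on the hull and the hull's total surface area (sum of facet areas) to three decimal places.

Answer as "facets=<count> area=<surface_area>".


Points on the hull: [0, 1, 2, 4, 5, 6] (6 of 7).

Facet areas (half cross-product norm):
  f1: (p0, p2, p4) → 102.2690
  f2: (p0, p1, p4) → 74.9408
  f3: (p6, p2, p4) → 61.9430
  f4: (p6, p1, p4) → 156.9176
  f5: (p5, p0, p2) → 54.8292
  f6: (p5, p0, p1) → 43.7234
  f7: (p5, p6, p2) → 45.5870
  f8: (p5, p6, p1) → 70.9595
Σ area = 611.169

Check V−E+F: 6 − 12 + 8 = 2.

facets=8 area=611.169


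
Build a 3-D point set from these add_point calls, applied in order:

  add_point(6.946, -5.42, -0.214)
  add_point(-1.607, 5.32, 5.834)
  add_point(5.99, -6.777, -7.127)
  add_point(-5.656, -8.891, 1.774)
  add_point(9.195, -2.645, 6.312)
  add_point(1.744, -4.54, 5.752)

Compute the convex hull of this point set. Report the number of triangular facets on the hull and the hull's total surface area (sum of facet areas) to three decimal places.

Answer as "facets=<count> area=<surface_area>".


facets=8 area=414.182

Extreme-point indices: [0, 1, 2, 3, 4, 5] — 6 of 6 on the boundary.

Facet areas (half cross-product norm):
  f1: (p2, p1, p3) → 111.6005
  f2: (p2, p1, p4) → 96.7453
  f3: (p5, p4, p3) → 15.9256
  f4: (p5, p1, p3) → 48.3963
  f5: (p5, p1, p4) → 40.0179
  f6: (p0, p4, p3) → 47.5665
  f7: (p0, p2, p3) → 46.9752
  f8: (p0, p2, p4) → 6.9547
Σ area = 414.182

Euler: V−E+F = 6−12+8 = 2.


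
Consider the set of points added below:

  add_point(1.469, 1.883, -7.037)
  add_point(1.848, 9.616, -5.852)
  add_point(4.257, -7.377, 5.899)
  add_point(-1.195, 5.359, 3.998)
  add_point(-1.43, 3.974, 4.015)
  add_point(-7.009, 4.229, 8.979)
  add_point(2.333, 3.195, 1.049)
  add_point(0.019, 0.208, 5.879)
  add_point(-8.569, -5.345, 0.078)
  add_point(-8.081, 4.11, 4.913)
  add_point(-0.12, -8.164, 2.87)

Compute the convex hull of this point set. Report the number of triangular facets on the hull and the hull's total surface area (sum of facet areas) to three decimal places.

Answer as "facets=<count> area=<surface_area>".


Extreme-point indices: [0, 1, 2, 3, 5, 6, 7, 8, 9, 10] — 10 of 11 on the boundary.

Per-facet area ½‖(b−a)×(c−a)‖:
  f1: (p0, p1, p8) → 49.6581
  f2: (p0, p1, p2) → 56.9070
  f3: (p9, p1, p8) → 83.1269
  f4: (p9, p5, p8) → 19.6585
  f5: (p9, p5, p1) → 28.6237
  f6: (p3, p5, p1) → 24.1297
  f7: (p10, p0, p8) → 62.7598
  f8: (p10, p0, p2) → 37.4428
  f9: (p10, p5, p8) → 61.1949
  f10: (p10, p5, p2) → 41.5260
  f11: (p6, p1, p2) → 21.9096
  f12: (p6, p3, p2) → 28.9552
  f13: (p6, p3, p1) → 23.8658
  f14: (p7, p5, p2) → 22.6287
  f15: (p7, p3, p2) → 10.2847
  f16: (p7, p3, p5) → 21.3488
Σ area = 594.020

Check V−E+F: 10 − 24 + 16 = 2.

facets=16 area=594.020


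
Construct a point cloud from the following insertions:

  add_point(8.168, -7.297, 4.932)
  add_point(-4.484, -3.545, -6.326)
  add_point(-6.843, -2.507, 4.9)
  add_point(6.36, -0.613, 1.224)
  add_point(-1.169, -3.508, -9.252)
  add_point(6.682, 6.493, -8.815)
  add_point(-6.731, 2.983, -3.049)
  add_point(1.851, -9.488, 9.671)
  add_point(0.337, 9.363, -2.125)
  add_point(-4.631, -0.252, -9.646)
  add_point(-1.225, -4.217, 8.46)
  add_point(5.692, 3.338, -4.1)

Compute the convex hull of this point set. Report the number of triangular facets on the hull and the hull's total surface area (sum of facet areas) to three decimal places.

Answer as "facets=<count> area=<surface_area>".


facets=18 area=796.422

Extreme-point indices: [0, 1, 2, 3, 4, 5, 6, 7, 8, 9, 10] — 11 of 12 on the boundary.

Triangle areas on the boundary:
  f1: (p5, p9, p8) → 59.2568
  f2: (p10, p8, p2) → 53.3350
  f3: (p10, p8, p0) → 90.5860
  f4: (p6, p8, p2) → 43.9637
  f5: (p6, p9, p8) → 36.0647
  f6: (p6, p1, p2) → 36.6069
  f7: (p6, p1, p9) → 17.0181
  f8: (p3, p8, p0) → 15.5893
  f9: (p3, p5, p0) → 23.7692
  f10: (p3, p5, p8) → 54.1621
  f11: (p4, p1, p9) → 9.2270
  f12: (p4, p5, p0) → 108.7014
  f13: (p4, p5, p9) → 30.2227
  f14: (p7, p10, p0) → 25.4726
  f15: (p7, p4, p0) → 70.8136
  f16: (p7, p4, p1) → 38.0831
  f17: (p7, p10, p2) → 14.9075
  f18: (p7, p1, p2) → 68.6420
Σ area = 796.422

Euler characteristic 11−27+18 = 2 ✓


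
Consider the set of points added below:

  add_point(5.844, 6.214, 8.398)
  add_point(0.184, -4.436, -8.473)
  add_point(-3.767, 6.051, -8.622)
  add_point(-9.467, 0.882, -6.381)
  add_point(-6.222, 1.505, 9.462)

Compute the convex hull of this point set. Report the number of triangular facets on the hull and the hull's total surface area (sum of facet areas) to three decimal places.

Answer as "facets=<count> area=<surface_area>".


Extreme-point indices: [0, 1, 2, 3, 4] — 5 of 5 on the boundary.

Facet areas (half cross-product norm):
  f1: (p4, p1, p3) → 90.7232
  f2: (p4, p1, p0) → 125.0409
  f3: (p2, p1, p3) → 41.9603
  f4: (p2, p1, p0) → 107.8046
  f5: (p2, p4, p3) → 64.4847
  f6: (p2, p4, p0) → 117.0516
Σ area = 547.065

Euler characteristic 5−9+6 = 2 ✓

facets=6 area=547.065


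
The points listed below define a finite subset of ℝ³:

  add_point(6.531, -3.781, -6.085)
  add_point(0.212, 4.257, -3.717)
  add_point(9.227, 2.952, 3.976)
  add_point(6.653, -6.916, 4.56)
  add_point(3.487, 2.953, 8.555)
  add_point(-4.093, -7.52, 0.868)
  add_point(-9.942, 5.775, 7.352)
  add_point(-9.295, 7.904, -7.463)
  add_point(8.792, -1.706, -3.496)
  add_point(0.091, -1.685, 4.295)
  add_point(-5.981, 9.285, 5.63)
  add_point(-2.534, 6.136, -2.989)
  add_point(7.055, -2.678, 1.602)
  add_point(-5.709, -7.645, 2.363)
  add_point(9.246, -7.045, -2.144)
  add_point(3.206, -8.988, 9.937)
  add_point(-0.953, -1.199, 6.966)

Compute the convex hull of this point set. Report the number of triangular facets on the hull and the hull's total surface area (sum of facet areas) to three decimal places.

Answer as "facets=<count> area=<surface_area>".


13 of the 17 inputs are extreme points: [0, 1, 2, 3, 4, 5, 6, 7, 8, 10, 13, 14, 15].

Triangle areas on the boundary:
  f1: (p7, p10, p6) → 37.7103
  f2: (p13, p7, p6) → 109.2201
  f3: (p15, p13, p6) → 87.4384
  f4: (p5, p13, p7) → 19.9374
  f5: (p5, p15, p14) → 72.4011
  f6: (p5, p15, p13) → 12.8997
  f7: (p0, p8, p14) → 10.5993
  f8: (p0, p8, p7) → 38.8626
  f9: (p0, p5, p14) → 37.9574
  f10: (p0, p5, p7) → 117.1955
  f11: (p2, p8, p14) → 23.2440
  f12: (p2, p7, p10) → 111.9442
  f13: (p4, p2, p10) → 38.0079
  f14: (p4, p2, p15) → 43.9657
  f15: (p4, p10, p6) → 32.3216
  f16: (p4, p15, p6) → 81.2950
  f17: (p3, p15, p14) → 9.0907
  f18: (p3, p2, p14) → 36.4215
  f19: (p3, p2, p15) → 30.2116
  f20: (p1, p8, p7) → 22.4226
  f21: (p1, p2, p7) → 25.0279
  f22: (p1, p2, p8) → 44.6851
Σ area = 1042.860

Check V−E+F: 13 − 33 + 22 = 2.

facets=22 area=1042.860


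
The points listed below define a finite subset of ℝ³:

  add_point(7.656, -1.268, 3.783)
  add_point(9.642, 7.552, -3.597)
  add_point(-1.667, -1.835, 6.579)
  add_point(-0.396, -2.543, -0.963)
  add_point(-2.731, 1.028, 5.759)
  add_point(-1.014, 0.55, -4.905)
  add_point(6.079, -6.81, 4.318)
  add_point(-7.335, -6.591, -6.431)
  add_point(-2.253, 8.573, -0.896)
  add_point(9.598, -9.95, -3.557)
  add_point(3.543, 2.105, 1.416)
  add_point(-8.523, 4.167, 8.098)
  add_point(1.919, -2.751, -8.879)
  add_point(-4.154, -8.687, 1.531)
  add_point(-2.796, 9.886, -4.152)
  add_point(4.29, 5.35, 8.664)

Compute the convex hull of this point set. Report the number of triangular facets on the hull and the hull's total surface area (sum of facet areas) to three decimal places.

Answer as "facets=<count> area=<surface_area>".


facets=18 area=1093.547

11 of the 16 inputs are extreme points: [0, 1, 2, 6, 7, 9, 11, 12, 13, 14, 15].

Per-facet area ½‖(b−a)×(c−a)‖:
  f1: (p12, p9, p1) → 81.8090
  f2: (p14, p12, p1) → 79.7871
  f3: (p15, p14, p11) → 87.1796
  f4: (p15, p14, p1) → 81.4135
  f5: (p0, p9, p1) → 66.6595
  f6: (p0, p15, p1) → 51.2542
  f7: (p7, p14, p12) → 73.6283
  f8: (p7, p12, p9) → 58.8961
  f9: (p7, p13, p9) → 64.8840
  f10: (p7, p14, p11) → 117.8609
  f11: (p7, p13, p11) → 66.3093
  f12: (p6, p0, p15) → 21.3124
  f13: (p6, p13, p9) → 49.2638
  f14: (p6, p0, p9) → 26.2831
  f15: (p2, p15, p11) → 44.0877
  f16: (p2, p6, p15) → 45.2392
  f17: (p2, p13, p11) → 37.7535
  f18: (p2, p6, p13) → 39.9261
Σ area = 1093.547

Euler characteristic 11−27+18 = 2 ✓


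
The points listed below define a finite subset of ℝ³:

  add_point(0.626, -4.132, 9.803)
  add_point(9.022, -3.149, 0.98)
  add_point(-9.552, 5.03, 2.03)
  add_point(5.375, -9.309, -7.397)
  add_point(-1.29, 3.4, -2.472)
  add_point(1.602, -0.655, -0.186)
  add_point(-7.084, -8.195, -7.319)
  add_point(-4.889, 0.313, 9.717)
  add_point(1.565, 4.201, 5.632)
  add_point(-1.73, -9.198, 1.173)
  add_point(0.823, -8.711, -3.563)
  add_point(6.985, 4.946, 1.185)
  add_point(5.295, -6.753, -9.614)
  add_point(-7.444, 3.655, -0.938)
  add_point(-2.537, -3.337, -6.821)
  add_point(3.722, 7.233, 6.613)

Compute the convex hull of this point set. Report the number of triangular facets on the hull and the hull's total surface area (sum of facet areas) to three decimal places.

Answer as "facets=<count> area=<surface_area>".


13 of the 16 inputs are extreme points: [0, 1, 2, 3, 4, 6, 7, 9, 11, 12, 13, 14, 15].

Triangle areas on the boundary:
  f1: (p0, p15, p1) → 67.0253
  f2: (p7, p15, p2) → 57.6754
  f3: (p7, p0, p15) → 39.8004
  f4: (p9, p7, p0) → 36.1475
  f5: (p4, p15, p2) → 52.7341
  f6: (p11, p15, p1) → 24.8542
  f7: (p11, p12, p1) → 47.7878
  f8: (p11, p4, p15) → 30.8480
  f9: (p11, p4, p12) → 64.1730
  f10: (p6, p7, p2) → 83.1611
  f11: (p6, p9, p7) → 62.3057
  f12: (p3, p12, p1) → 18.5816
  f13: (p3, p6, p12) → 21.0883
  f14: (p3, p0, p1) → 64.6958
  f15: (p3, p9, p0) → 49.3977
  f16: (p3, p6, p9) → 53.4233
  f17: (p13, p4, p2) → 8.5230
  f18: (p13, p6, p2) → 19.0370
  f19: (p14, p6, p12) → 28.6673
  f20: (p14, p13, p6) → 33.8266
  f21: (p14, p4, p12) → 34.1942
  f22: (p14, p13, p4) → 25.7528
Σ area = 923.700

Euler: V−E+F = 13−33+22 = 2.

facets=22 area=923.700


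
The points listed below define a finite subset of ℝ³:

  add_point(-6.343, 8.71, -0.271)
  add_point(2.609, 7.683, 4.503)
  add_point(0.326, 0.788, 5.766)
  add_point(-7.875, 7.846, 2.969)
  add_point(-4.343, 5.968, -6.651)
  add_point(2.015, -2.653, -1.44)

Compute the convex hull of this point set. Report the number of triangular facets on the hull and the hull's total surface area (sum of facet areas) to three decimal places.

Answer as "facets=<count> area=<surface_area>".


Points on the hull: [0, 1, 2, 3, 4, 5] (6 of 6).

Triangle areas on the boundary:
  f1: (p4, p5, p3) → 61.7877
  f2: (p4, p5, p1) → 65.7008
  f3: (p2, p1, p3) → 37.6407
  f4: (p2, p5, p3) → 44.7132
  f5: (p2, p5, p1) → 29.6003
  f6: (p0, p1, p3) → 18.7503
  f7: (p0, p4, p3) → 7.9570
  f8: (p0, p4, p1) → 36.5223
Σ area = 302.672

Euler characteristic 6−12+8 = 2 ✓

facets=8 area=302.672


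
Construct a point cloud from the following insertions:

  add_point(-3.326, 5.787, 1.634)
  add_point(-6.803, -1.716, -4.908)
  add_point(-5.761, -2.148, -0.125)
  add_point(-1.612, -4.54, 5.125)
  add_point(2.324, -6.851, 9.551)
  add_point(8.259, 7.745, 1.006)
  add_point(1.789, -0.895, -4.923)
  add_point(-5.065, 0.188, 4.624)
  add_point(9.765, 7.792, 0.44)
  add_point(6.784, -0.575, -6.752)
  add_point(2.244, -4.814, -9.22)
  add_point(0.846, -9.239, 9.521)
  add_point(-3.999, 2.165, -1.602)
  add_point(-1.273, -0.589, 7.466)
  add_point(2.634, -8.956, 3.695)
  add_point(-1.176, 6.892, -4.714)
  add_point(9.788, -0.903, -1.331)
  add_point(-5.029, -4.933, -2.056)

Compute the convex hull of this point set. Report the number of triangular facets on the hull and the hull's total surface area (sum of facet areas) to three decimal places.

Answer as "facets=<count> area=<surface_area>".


Extreme-point indices: [0, 1, 2, 4, 5, 7, 8, 9, 10, 11, 13, 14, 15, 16, 17] — 15 of 18 on the boundary.

Per-facet area ½‖(b−a)×(c−a)‖:
  f1: (p15, p10, p1) → 52.6646
  f2: (p15, p0, p1) → 33.4153
  f3: (p9, p8, p16) → 27.3329
  f4: (p9, p10, p16) → 16.3093
  f5: (p9, p15, p8) → 57.5529
  f6: (p9, p15, p10) → 37.1027
  f7: (p17, p10, p1) → 23.4093
  f8: (p17, p2, p1) → 7.7046
  f9: (p17, p2, p11) → 23.5167
  f10: (p14, p11, p16) → 28.6866
  f11: (p14, p10, p16) → 64.9938
  f12: (p14, p17, p11) → 29.9181
  f13: (p14, p17, p10) → 52.5776
  f14: (p4, p13, p11) → 9.4072
  f15: (p4, p8, p16) → 62.1591
  f16: (p4, p11, p16) → 16.0633
  f17: (p5, p13, p0) → 52.1102
  f18: (p5, p15, p8) → 7.0000
  f19: (p5, p15, p0) → 36.8210
  f20: (p5, p4, p8) → 12.4821
  f21: (p5, p4, p13) → 51.0666
  f22: (p7, p13, p0) → 15.4894
  f23: (p7, p0, p1) → 31.6373
  f24: (p7, p2, p1) → 6.8006
  f25: (p7, p2, p11) → 32.3363
  f26: (p7, p13, p11) → 19.3785
Σ area = 807.936

Euler: V−E+F = 15−39+26 = 2.

facets=26 area=807.936


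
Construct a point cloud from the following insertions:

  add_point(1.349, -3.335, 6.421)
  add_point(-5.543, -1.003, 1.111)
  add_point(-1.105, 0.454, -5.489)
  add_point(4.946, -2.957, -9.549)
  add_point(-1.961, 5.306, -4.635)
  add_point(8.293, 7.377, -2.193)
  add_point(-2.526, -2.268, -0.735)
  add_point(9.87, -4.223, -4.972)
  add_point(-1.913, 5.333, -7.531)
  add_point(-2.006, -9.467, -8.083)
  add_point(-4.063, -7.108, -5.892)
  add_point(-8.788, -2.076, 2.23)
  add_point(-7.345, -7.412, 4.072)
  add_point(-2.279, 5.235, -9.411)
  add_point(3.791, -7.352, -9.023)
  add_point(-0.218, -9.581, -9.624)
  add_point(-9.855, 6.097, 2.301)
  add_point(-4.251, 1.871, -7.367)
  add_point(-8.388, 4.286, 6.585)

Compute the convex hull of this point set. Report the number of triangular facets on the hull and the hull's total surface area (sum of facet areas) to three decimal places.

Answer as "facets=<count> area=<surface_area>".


facets=24 area=967.069

14 of the 19 inputs are extreme points: [0, 3, 5, 7, 9, 10, 11, 12, 13, 14, 15, 16, 17, 18].

Facet areas (half cross-product norm):
  f1: (p0, p5, p7) → 81.1597
  f2: (p13, p5, p16) → 90.6385
  f3: (p12, p15, p7) → 96.1310
  f4: (p12, p0, p7) → 66.9848
  f5: (p17, p13, p16) → 24.9560
  f6: (p17, p13, p15) → 23.8865
  f7: (p3, p5, p7) → 40.8661
  f8: (p3, p13, p5) → 64.7226
  f9: (p3, p13, p15) → 45.0856
  f10: (p18, p12, p0) → 55.0313
  f11: (p18, p5, p16) → 45.6268
  f12: (p18, p0, p5) → 95.0100
  f13: (p10, p17, p16) → 52.9414
  f14: (p14, p15, p7) → 7.2552
  f15: (p14, p3, p7) → 15.6053
  f16: (p14, p3, p15) → 7.8860
  f17: (p9, p17, p15) → 13.3025
  f18: (p9, p10, p17) → 14.7721
  f19: (p9, p12, p15) → 6.9817
  f20: (p9, p10, p12) → 14.4160
  f21: (p11, p10, p16) → 37.1954
  f22: (p11, p10, p12) → 29.6098
  f23: (p11, p18, p16) → 18.4252
  f24: (p11, p18, p12) → 18.5795
Σ area = 967.069

Euler characteristic 14−36+24 = 2 ✓


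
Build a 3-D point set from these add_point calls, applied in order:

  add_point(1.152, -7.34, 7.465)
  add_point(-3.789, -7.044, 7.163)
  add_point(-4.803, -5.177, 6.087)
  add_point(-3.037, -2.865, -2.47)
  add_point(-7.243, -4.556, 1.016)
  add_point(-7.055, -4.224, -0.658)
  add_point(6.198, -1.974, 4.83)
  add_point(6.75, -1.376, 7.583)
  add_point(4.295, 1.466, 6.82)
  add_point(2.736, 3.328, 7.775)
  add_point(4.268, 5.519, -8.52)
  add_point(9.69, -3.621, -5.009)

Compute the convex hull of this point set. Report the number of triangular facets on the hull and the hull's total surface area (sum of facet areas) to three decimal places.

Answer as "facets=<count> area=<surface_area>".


Points on the hull: [0, 1, 2, 3, 4, 5, 7, 9, 10, 11] (10 of 12).

Triangle areas on the boundary:
  f1: (p5, p9, p4) → 11.8840
  f2: (p5, p9, p10) → 111.6624
  f3: (p2, p9, p4) → 30.6680
  f4: (p7, p0, p11) → 53.6751
  f5: (p7, p0, p9) → 25.1499
  f6: (p7, p10, p11) → 73.3413
  f7: (p7, p9, p10) → 51.0784
  f8: (p3, p10, p11) → 64.5754
  f9: (p3, p5, p11) → 12.2685
  f10: (p3, p5, p10) → 13.5617
  f11: (p1, p0, p11) → 33.7890
  f12: (p1, p5, p11) → 76.7332
  f13: (p1, p5, p4) → 3.7165
  f14: (p1, p2, p4) → 4.9793
  f15: (p1, p0, p9) → 26.6465
  f16: (p1, p2, p9) → 13.3003
Σ area = 607.029

Check V−E+F: 10 − 24 + 16 = 2.

facets=16 area=607.029


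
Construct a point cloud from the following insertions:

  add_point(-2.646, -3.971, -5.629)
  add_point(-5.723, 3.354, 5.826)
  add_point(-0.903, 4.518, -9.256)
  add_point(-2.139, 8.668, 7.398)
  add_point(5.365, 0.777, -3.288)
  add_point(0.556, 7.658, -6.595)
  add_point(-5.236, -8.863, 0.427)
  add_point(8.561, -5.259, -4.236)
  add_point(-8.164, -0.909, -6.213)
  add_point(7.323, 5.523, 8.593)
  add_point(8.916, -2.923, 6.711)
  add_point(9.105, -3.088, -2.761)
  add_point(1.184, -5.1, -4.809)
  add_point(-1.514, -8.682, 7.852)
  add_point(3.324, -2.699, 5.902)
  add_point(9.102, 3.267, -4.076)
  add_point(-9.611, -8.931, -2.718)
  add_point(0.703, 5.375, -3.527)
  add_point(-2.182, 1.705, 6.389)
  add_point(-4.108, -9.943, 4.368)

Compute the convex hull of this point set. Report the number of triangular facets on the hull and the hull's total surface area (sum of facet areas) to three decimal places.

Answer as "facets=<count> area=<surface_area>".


Points on the hull: [0, 1, 2, 3, 5, 7, 8, 9, 10, 11, 12, 13, 15, 16, 19] (15 of 20).

Triangle areas on the boundary:
  f1: (p15, p7, p11) → 6.3647
  f2: (p15, p7, p2) → 48.3791
  f3: (p1, p13, p3) → 35.9599
  f4: (p1, p8, p16) → 57.6201
  f5: (p1, p8, p3) → 34.7524
  f6: (p9, p13, p3) → 81.6917
  f7: (p0, p7, p2) → 53.3615
  f8: (p0, p8, p16) → 26.5177
  f9: (p0, p8, p2) → 28.2967
  f10: (p19, p7, p16) → 72.2689
  f11: (p19, p7, p13) → 35.9492
  f12: (p19, p1, p16) → 60.5288
  f13: (p19, p1, p13) → 29.1637
  f14: (p5, p15, p2) → 21.5197
  f15: (p5, p8, p3) → 86.7744
  f16: (p5, p8, p2) → 18.4518
  f17: (p5, p9, p3) → 71.4825
  f18: (p5, p9, p15) → 64.4271
  f19: (p10, p9, p13) → 50.4905
  f20: (p10, p7, p11) → 10.5198
  f21: (p10, p7, p13) → 66.9794
  f22: (p10, p15, p11) → 30.2120
  f23: (p10, p9, p15) → 52.3760
  f24: (p12, p7, p16) → 18.5011
  f25: (p12, p0, p16) → 15.8616
  f26: (p12, p0, p7) → 4.3220
Σ area = 1082.772

Check V−E+F: 15 − 39 + 26 = 2.

facets=26 area=1082.772


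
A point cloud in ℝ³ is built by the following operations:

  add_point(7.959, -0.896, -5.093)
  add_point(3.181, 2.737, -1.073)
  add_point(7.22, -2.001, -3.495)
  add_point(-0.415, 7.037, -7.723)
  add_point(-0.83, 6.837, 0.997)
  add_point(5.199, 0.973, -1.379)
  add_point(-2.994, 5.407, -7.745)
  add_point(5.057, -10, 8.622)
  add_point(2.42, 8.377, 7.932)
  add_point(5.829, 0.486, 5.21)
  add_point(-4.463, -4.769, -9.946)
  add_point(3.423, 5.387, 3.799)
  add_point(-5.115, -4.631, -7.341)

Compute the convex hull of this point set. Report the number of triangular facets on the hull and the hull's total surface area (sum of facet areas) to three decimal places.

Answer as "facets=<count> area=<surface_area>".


facets=14 area=740.383

Points on the hull: [0, 3, 4, 6, 7, 8, 9, 10, 12] (9 of 13).

Triangle areas on the boundary:
  f1: (p7, p8, p12) → 169.5408
  f2: (p3, p8, p0) → 90.4630
  f3: (p9, p8, p0) → 41.8886
  f4: (p9, p7, p0) → 57.5788
  f5: (p9, p7, p8) → 35.0638
  f6: (p10, p3, p0) → 69.9794
  f7: (p10, p7, p12) → 20.1775
  f8: (p10, p7, p0) → 116.0420
  f9: (p6, p10, p12) → 13.7943
  f10: (p6, p10, p3) → 12.3690
  f11: (p4, p3, p8) → 17.2777
  f12: (p4, p6, p3) → 13.3073
  f13: (p4, p8, p12) → 36.7260
  f14: (p4, p6, p12) → 46.1748
Σ area = 740.383

Euler: V−E+F = 9−21+14 = 2.
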